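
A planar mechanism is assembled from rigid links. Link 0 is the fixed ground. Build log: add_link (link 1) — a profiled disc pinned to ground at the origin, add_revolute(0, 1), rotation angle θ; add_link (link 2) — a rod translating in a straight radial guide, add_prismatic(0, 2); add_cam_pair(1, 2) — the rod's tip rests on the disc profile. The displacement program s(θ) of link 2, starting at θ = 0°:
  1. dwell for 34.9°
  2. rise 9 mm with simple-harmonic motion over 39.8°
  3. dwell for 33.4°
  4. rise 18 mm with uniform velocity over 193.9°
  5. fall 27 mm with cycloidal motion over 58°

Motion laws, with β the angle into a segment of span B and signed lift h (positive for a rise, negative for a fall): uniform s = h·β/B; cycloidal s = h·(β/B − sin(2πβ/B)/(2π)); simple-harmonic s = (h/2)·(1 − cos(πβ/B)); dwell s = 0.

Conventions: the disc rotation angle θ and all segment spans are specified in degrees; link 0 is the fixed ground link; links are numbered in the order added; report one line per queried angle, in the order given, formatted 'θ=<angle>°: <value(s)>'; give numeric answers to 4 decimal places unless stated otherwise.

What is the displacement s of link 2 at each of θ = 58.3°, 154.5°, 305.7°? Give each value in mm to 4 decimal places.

seg 1 [0°–34.9°] dwell: s stays 0.0000
seg 2 [34.9°–74.7°] simple-harmonic, h=9: θ=58.3° here. β=23.4, B=39.8. 9/2·(1 − cos(π·0.5879)) = 5.7275 → s = 5.7275
seg 2 [34.9°–74.7°] simple-harmonic, h=9: full span → s += 9 → s = 9.0000
seg 3 [74.7°–108.1°] dwell: s stays 9.0000
seg 4 [108.1°–302°] uniform, h=18: θ=154.5° here. β=46.4, B=193.9. 18·46.4/193.9 = 4.3074 → s = 13.3074
seg 4 [108.1°–302°] uniform, h=18: full span → s += 18 → s = 27.0000
seg 5 [302°–360°] cycloidal, h=-27: θ=305.7° here. β=3.7, B=58. -27·(0.0638 − sin(2π·0.0638)/(2π)) = -0.0458 → s = 26.9542

θ=58.3°: 5.7275
θ=154.5°: 13.3074
θ=305.7°: 26.9542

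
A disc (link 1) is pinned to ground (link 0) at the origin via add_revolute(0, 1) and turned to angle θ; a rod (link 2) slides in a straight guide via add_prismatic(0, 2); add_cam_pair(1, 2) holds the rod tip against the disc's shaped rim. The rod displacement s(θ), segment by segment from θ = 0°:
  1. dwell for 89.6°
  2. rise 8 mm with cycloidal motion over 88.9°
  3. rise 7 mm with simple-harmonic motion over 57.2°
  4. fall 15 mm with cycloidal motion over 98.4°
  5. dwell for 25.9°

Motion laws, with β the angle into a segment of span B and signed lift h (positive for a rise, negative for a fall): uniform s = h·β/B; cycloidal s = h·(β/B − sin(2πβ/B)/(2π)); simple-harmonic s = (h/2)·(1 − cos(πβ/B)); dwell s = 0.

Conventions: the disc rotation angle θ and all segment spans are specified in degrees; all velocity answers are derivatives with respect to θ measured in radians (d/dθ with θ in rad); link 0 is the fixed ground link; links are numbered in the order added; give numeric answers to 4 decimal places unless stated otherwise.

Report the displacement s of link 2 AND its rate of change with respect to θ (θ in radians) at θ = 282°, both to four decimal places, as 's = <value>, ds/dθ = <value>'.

segment 1 (0° to 89.6°, dwell): s unchanged at 0.0000
segment 2 (89.6° to 178.5°, cycloidal, h = 8) is passed completely: s = 0.0000 + (8) = 8.0000
segment 3 (178.5° to 235.7°, simple-harmonic, h = 7) is passed completely: s = 8.0000 + (7) = 15.0000
θ = 282° falls in segment 4 (235.7° to 334.1°, cycloidal, h = -15): β = 282 − 235.7 = 46.3°, B = 98.4°; Δs = -15·(0.4705 − sin(2π·0.4705)/(2π)) = -6.6184; s = 15.0000 − 6.6184 = 8.3816
velocity in seg [235.7°–334.1°] (cycloidal), θ in radians: β = 46.3° = 0.8081 rad, B = 98.4° = 1.7174 rad; ds/dθ = (h/B)(1 − cos(2πβ/B)) = ((-15)/1.7174)(1 − cos(2π·0.4705)) = -17.318907 mm/rad

s = 8.3816, ds/dθ = -17.3189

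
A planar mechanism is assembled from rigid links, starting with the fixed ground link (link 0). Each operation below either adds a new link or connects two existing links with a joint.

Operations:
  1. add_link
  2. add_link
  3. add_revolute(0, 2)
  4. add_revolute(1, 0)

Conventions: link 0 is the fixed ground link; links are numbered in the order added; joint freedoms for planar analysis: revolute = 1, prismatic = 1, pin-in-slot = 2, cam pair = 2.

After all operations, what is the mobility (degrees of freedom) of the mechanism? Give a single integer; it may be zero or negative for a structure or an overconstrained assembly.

(L,J1,J2)=(1,0,0); link0 fixed
link1: (2,0,0)
link2: (3,0,0)
R 0-2 [J1]: (3,1,0)
R 1-0 [J1]: (3,2,0)
Grübler: 3·2 − 2·2 − 0 = 2

M = 2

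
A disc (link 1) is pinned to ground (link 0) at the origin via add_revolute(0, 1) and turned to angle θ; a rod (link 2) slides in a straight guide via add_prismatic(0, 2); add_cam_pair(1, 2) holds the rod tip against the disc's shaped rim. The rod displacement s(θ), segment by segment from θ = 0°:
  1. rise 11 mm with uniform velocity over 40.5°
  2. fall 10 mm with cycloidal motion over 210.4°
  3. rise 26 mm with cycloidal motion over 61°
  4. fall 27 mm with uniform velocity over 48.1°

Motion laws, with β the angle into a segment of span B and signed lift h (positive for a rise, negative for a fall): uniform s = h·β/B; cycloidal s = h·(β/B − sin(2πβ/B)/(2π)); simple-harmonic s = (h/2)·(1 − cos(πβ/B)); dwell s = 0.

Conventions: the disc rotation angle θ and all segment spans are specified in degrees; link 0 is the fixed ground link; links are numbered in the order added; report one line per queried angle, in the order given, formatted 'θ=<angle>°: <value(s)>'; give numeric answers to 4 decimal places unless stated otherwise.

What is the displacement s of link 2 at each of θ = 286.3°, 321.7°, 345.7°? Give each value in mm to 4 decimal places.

segment 1 (0° to 40.5°, uniform, h = 11) is passed completely: s = 0.0000 + (11) = 11.0000
segment 2 (40.5° to 250.9°, cycloidal, h = -10) is passed completely: s = 11.0000 + (-10) = 1.0000
θ = 286.3° falls in segment 3 (250.9° to 311.9°, cycloidal, h = 26): β = 286.3 − 250.9 = 35.4°, B = 61°; Δs = 26·(0.5803 − sin(2π·0.5803)/(2π)) = 17.0895; s = 1.0000 + 17.0895 = 18.0895
segment 3 (250.9° to 311.9°, cycloidal, h = 26) is passed completely: s = 1.0000 + (26) = 27.0000
θ = 321.7° falls in segment 4 (311.9° to 360°, uniform, h = -27): β = 321.7 − 311.9 = 9.8°, B = 48.1°; Δs = -27·9.8/48.1 = -5.5010; s = 27.0000 − 5.5010 = 21.4990
θ = 345.7° falls in segment 4 (311.9° to 360°, uniform, h = -27): β = 345.7 − 311.9 = 33.8°, B = 48.1°; Δs = -27·33.8/48.1 = -18.9730; s = 27.0000 − 18.9730 = 8.0270

θ=286.3°: 18.0895
θ=321.7°: 21.4990
θ=345.7°: 8.0270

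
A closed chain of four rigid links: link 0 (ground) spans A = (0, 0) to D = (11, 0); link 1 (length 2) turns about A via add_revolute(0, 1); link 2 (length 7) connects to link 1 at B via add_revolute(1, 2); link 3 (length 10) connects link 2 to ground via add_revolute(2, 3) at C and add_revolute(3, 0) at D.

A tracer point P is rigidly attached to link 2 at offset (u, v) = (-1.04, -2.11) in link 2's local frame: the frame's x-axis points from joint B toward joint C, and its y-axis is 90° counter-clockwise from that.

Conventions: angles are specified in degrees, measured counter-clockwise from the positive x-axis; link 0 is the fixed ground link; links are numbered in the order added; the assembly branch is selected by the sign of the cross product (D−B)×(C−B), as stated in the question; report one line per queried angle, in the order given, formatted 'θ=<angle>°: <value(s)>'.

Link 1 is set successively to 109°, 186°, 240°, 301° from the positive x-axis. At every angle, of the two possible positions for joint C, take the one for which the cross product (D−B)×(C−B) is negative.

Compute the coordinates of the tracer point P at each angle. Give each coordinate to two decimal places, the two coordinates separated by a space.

A=(0,0), D=(11.00,0)
θ=109°: B = A + 2.00·(cos109°, sin109°) = (-0.6511, 1.8910)
θ=109°: |BD| = 11.8036
θ=109°: circle(B,7.00) ∩ circle(D,10.00): a=3.7414, h=5.9162
θ=109°:   candidates: C₊=(3.9898,7.1314) cross=69.833; C₋=(2.0942,-4.5482) cross=-69.833
θ=109°:   branch - wants cross < 0 → take C=(2.0942,-4.5482) (cross=-69.833)
θ=109°: ex = (C−B)/|BC| = (0.3922,-0.9199); ey = (0.9199,0.3922)
θ=109°: P = B + -1.04·ex + -2.11·ey = (-3.0000,2.0202)
θ=186°: B = A + 2.00·(cos186°, sin186°) = (-1.9890, -0.2091)
θ=186°: |BD| = 12.9907
θ=186°: circle(B,7.00) ∩ circle(D,10.00): a=4.5324, h=5.3345
θ=186°:   candidates: C₊=(2.4569,5.1977) cross=69.299; C₋=(2.6286,-5.4699) cross=-69.299
θ=186°:   branch - wants cross < 0 → take C=(2.6286,-5.4699) (cross=-69.299)
θ=186°: ex = (C−B)/|BC| = (0.6597,-0.7516); ey = (0.7516,0.6597)
θ=186°: P = B + -1.04·ex + -2.11·ey = (-4.2609,-0.8193)
θ=240°: B = A + 2.00·(cos240°, sin240°) = (-1.0000, -1.7321)
θ=240°: |BD| = 12.1244
θ=240°: circle(B,7.00) ∩ circle(D,10.00): a=3.9590, h=5.7729
θ=240°:   candidates: C₊=(2.0937,4.5472) cross=69.993; C₋=(3.7431,-6.8802) cross=-69.993
θ=240°:   branch - wants cross < 0 → take C=(3.7431,-6.8802) (cross=-69.993)
θ=240°: ex = (C−B)/|BC| = (0.6776,-0.7354); ey = (0.7354,0.6776)
θ=240°: P = B + -1.04·ex + -2.11·ey = (-3.2565,-2.3969)
θ=301°: B = A + 2.00·(cos301°, sin301°) = (1.0301, -1.7143)
θ=301°: |BD| = 10.1162
θ=301°: circle(B,7.00) ∩ circle(D,10.00): a=2.5374, h=6.5239
θ=301°:   candidates: C₊=(2.4252,5.1452) cross=65.998; C₋=(4.6364,-7.7139) cross=-65.998
θ=301°:   branch - wants cross < 0 → take C=(4.6364,-7.7139) (cross=-65.998)
θ=301°: ex = (C−B)/|BC| = (0.5152,-0.8571); ey = (0.8571,0.5152)
θ=301°: P = B + -1.04·ex + -2.11·ey = (-1.3142,-1.9100)

θ=109°: -3.00 2.02
θ=186°: -4.26 -0.82
θ=240°: -3.26 -2.40
θ=301°: -1.31 -1.91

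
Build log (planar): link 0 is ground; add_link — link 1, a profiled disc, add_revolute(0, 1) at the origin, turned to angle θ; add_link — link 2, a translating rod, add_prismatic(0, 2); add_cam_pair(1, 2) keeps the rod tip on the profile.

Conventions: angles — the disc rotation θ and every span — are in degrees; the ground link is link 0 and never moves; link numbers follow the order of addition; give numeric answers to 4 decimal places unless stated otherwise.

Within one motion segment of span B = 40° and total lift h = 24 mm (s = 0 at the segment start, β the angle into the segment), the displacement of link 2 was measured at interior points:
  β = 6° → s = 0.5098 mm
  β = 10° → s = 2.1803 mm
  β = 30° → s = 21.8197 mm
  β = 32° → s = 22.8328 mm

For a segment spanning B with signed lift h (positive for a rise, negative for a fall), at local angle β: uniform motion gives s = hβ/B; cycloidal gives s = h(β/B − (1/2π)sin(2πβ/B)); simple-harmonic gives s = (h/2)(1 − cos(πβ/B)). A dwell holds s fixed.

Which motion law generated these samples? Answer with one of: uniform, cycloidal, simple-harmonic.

candidates at β/B = r: uniform s = h·r (linear in β); cycloidal s = h·(r − sin(2πr)/(2π)); simple-harmonic s = (h/2)(1 − cos(πr))
β=6°: printed 0.5098 | uniform 3.6000, cycloidal 0.5098, simple-harmonic 1.3079
β=10°: printed 2.1803 | uniform 6.0000, cycloidal 2.1803, simple-harmonic 3.5147
β=30°: printed 21.8197 | uniform 18.0000, cycloidal 21.8197, simple-harmonic 20.4853
β=32°: printed 22.8328 | uniform 19.2000, cycloidal 22.8328, simple-harmonic 21.7082
only one law matches every sample → cycloidal

cycloidal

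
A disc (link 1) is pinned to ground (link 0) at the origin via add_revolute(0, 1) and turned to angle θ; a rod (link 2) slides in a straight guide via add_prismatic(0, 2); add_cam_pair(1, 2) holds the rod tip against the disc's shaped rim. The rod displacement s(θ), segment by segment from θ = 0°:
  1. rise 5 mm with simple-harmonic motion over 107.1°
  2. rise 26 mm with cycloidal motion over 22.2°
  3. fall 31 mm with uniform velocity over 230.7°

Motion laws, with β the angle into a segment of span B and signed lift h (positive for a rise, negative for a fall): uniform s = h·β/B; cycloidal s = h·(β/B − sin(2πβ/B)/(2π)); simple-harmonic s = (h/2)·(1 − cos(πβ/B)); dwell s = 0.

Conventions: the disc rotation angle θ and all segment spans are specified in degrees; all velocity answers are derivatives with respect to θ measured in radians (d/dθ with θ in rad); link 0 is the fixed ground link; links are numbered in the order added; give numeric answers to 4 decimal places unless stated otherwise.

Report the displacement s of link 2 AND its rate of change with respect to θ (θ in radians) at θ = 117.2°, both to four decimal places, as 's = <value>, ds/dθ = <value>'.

segment 1 (0° to 107.1°, simple-harmonic, h = 5) is passed completely: s = 0.0000 + (5) = 5.0000
θ = 117.2° falls in segment 2 (107.1° to 129.3°, cycloidal, h = 26): β = 117.2 − 107.1 = 10.1°, B = 22.2°; Δs = 26·(0.4550 − sin(2π·0.4550)/(2π)) = 10.6732; s = 5.0000 + 10.6732 = 15.6732
velocity in seg [107.1°–129.3°] (cycloidal), θ in radians: β = 10.1° = 0.1763 rad, B = 22.2° = 0.3875 rad; ds/dθ = (h/B)(1 − cos(2πβ/B)) = (26/0.3875)(1 − cos(2π·0.4550)) = 131.536610 mm/rad

s = 15.6732, ds/dθ = 131.5366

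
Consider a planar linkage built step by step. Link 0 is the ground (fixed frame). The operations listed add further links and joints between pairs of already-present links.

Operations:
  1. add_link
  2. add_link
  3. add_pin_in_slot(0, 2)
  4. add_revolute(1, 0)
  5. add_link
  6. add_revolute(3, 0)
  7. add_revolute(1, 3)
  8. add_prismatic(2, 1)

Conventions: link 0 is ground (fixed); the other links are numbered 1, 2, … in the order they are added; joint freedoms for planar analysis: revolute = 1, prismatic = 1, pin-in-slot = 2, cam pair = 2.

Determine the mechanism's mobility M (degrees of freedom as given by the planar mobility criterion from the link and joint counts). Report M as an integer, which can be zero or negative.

link 0 = ground. State L|J1|J2 = 1|0|0
+link1  2|0|0
+link2  3|0|0
PS(0,2) f=2→J2  3|0|1
R(1,0) f=1→J1  3|1|1
+link3  4|1|1
R(3,0) f=1→J1  4|2|1
R(1,3) f=1→J1  4|3|1
P(2,1) f=1→J1  4|4|1
M = 3(4−1)−2·4−1 = 9−8−1 = 0

M = 0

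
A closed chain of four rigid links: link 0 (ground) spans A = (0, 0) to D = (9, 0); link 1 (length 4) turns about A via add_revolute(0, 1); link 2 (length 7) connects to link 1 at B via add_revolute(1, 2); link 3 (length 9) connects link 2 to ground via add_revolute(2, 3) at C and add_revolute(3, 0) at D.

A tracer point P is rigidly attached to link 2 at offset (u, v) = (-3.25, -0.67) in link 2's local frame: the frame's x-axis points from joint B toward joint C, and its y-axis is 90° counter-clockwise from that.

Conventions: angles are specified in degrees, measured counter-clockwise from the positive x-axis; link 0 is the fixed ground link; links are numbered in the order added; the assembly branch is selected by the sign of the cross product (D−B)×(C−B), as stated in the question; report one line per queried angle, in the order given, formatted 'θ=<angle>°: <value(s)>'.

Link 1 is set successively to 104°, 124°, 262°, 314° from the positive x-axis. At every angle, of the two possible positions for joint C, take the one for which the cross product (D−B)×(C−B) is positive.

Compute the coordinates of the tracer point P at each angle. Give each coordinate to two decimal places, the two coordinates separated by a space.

A=(0,0), D=(9.00,0)
θ=104°: B = A + 4.00·(cos104°, sin104°) = (-0.9677, 3.8812)
θ=104°: |BD| = 10.6967
θ=104°: circle(B,7.00) ∩ circle(D,9.00): a=3.8525, h=5.8445
θ=104°:   candidates: C₊=(4.7429,7.9295) cross=62.516; C₋=(0.5017,-2.9629) cross=-62.516
θ=104°:   branch + wants cross > 0 → take C=(4.7429,7.9295) (cross=62.516)
θ=104°: ex = (C−B)/|BC| = (0.8158,0.5783); ey = (-0.5783,0.8158)
θ=104°: P = B + -3.25·ex + -0.67·ey = (-3.2316,1.4550)
θ=124°: B = A + 4.00·(cos124°, sin124°) = (-2.2368, 3.3162)
θ=124°: |BD| = 11.7159
θ=124°: circle(B,7.00) ∩ circle(D,9.00): a=4.4923, h=5.3684
θ=124°:   candidates: C₊=(3.5913,7.1935) cross=62.895; C₋=(0.5523,-3.1042) cross=-62.895
θ=124°:   branch + wants cross > 0 → take C=(3.5913,7.1935) (cross=62.895)
θ=124°: ex = (C−B)/|BC| = (0.8326,0.5539); ey = (-0.5539,0.8326)
θ=124°: P = B + -3.25·ex + -0.67·ey = (-4.5715,0.9581)
θ=262°: B = A + 4.00·(cos262°, sin262°) = (-0.5567, -3.9611)
θ=262°: |BD| = 10.3451
θ=262°: circle(B,7.00) ∩ circle(D,9.00): a=3.6259, h=5.9877
θ=262°:   candidates: C₊=(0.5002,2.9587) cross=61.943; C₋=(5.0856,-8.1041) cross=-61.943
θ=262°:   branch + wants cross > 0 → take C=(0.5002,2.9587) (cross=61.943)
θ=262°: ex = (C−B)/|BC| = (0.1510,0.9885); ey = (-0.9885,0.1510)
θ=262°: P = B + -3.25·ex + -0.67·ey = (-0.3851,-7.2750)
θ=314°: B = A + 4.00·(cos314°, sin314°) = (2.7786, -2.8774)
θ=314°: |BD| = 6.8545
θ=314°: circle(B,7.00) ∩ circle(D,9.00): a=1.0930, h=6.9141
θ=314°:   candidates: C₊=(0.8683,3.8569) cross=47.393; C₋=(6.6731,-8.6940) cross=-47.393
θ=314°:   branch + wants cross > 0 → take C=(0.8683,3.8569) (cross=47.393)
θ=314°: ex = (C−B)/|BC| = (-0.2729,0.9620); ey = (-0.9620,-0.2729)
θ=314°: P = B + -3.25·ex + -0.67·ey = (4.3101,-5.8212)

θ=104°: -3.23 1.46
θ=124°: -4.57 0.96
θ=262°: -0.39 -7.27
θ=314°: 4.31 -5.82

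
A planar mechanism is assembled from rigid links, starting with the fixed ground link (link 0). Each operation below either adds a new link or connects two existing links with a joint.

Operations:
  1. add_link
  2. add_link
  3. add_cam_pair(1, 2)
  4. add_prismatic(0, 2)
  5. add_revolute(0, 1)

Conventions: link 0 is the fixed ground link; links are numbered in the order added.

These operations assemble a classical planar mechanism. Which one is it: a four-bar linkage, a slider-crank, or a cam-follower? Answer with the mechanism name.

links: 3 (incl. ground); joints: 1 revolute, 1 prismatic, 1 higher (cam) pair, forming one closed loop
3 links, revolute + prismatic + higher pair in one loop → cam-follower

cam-follower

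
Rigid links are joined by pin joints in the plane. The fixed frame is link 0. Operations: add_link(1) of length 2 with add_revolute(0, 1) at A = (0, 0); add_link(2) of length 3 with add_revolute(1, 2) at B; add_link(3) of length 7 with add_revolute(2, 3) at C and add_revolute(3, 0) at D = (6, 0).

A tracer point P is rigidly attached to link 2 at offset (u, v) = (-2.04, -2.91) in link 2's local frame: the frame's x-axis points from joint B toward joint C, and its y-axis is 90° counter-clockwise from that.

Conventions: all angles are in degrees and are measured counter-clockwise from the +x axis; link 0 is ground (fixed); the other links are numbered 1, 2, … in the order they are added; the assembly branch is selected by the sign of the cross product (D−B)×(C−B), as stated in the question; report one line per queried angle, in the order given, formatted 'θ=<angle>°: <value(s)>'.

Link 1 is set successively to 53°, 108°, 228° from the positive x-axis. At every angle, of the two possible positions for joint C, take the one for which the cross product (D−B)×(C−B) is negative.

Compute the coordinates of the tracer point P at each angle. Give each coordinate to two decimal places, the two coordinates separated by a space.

A=(0,0), D=(6.00,0)
θ=53°: B = A + 2.00·(cos53°, sin53°) = (1.2036, 1.5973)
θ=53°: |BD| = 5.0553
θ=53°: circle(B,3.00) ∩ circle(D,7.00): a=-1.4285, h=2.6380
θ=53°:   candidates: C₊=(0.6818,4.5515) cross=13.336; C₋=(-0.9852,-0.4543) cross=-13.336
θ=53°:   branch - wants cross < 0 → take C=(-0.9852,-0.4543) (cross=-13.336)
θ=53°: ex = (C−B)/|BC| = (-0.7296,-0.6838); ey = (0.6838,-0.7296)
θ=53°: P = B + -2.04·ex + -2.91·ey = (0.7021,5.1155)
θ=108°: B = A + 2.00·(cos108°, sin108°) = (-0.6180, 1.9021)
θ=108°: |BD| = 6.8860
θ=108°: circle(B,3.00) ∩ circle(D,7.00): a=0.5385, h=2.9513
θ=108°:   candidates: C₊=(0.7148,4.5898) cross=20.322; C₋=(-0.9157,-1.0831) cross=-20.322
θ=108°:   branch - wants cross < 0 → take C=(-0.9157,-1.0831) (cross=-20.322)
θ=108°: ex = (C−B)/|BC| = (-0.0992,-0.9951); ey = (0.9951,-0.0992)
θ=108°: P = B + -2.04·ex + -2.91·ey = (-3.3113,4.2208)
θ=228°: B = A + 2.00·(cos228°, sin228°) = (-1.3383, -1.4863)
θ=228°: |BD| = 7.4873
θ=228°: circle(B,3.00) ∩ circle(D,7.00): a=1.0724, h=2.8018
θ=228°:   candidates: C₊=(-0.8433,1.4726) cross=20.978; C₋=(0.2690,-4.0194) cross=-20.978
θ=228°:   branch - wants cross < 0 → take C=(0.2690,-4.0194) (cross=-20.978)
θ=228°: ex = (C−B)/|BC| = (0.5358,-0.8444); ey = (0.8444,0.5358)
θ=228°: P = B + -2.04·ex + -2.91·ey = (-4.8883,-1.3228)

θ=53°: 0.70 5.12
θ=108°: -3.31 4.22
θ=228°: -4.89 -1.32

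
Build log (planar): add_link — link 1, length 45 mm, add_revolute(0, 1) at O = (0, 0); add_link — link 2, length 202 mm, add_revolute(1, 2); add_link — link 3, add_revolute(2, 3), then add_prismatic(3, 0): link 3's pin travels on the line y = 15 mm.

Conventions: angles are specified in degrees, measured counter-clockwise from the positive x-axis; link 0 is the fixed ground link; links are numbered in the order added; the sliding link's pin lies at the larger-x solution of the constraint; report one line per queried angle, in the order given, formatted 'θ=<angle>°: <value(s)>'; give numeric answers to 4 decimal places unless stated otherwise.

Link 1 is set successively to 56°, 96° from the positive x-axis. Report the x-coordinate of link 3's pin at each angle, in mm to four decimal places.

geometry: r = 45 mm, L = 202 mm, e = 15 mm
θ=56°: crank pin P = (r cos θ, r sin θ) = (25.163681, 37.306691)
θ=56°: h = r sin θ − e = 37.306691 − 15 = 22.306691
θ=56°: x = r cos θ + √(L² − h²) = 25.163681 + 200.764567 = 225.928248
θ=96°: crank pin P = (r cos θ, r sin θ) = (-4.703781, 44.753485)
θ=96°: h = r sin θ − e = 44.753485 − 15 = 29.753485
θ=96°: x = r cos θ + √(L² − h²) = -4.703781 + 199.796722 = 195.092941

θ=56°: 225.9282
θ=96°: 195.0929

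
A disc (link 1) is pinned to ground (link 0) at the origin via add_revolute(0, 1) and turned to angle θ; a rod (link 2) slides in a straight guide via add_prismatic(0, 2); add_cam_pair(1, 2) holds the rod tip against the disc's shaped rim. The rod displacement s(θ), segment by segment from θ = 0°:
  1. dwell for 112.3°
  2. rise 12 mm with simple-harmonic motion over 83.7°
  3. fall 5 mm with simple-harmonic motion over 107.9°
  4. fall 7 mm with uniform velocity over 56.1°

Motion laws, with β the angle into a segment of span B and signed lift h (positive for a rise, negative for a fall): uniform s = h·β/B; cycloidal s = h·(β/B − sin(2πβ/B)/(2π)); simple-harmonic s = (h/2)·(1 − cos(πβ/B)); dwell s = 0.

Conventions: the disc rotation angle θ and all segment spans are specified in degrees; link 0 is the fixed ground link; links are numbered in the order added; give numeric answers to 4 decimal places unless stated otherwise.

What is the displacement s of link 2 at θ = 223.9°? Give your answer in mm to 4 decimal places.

segment 1 (0° to 112.3°, dwell): s unchanged at 0.0000
segment 2 (112.3° to 196°, simple-harmonic, h = 12) is passed completely: s = 0.0000 + (12) = 12.0000
θ = 223.9° falls in segment 3 (196° to 303.9°, simple-harmonic, h = -5): β = 223.9 − 196 = 27.9°, B = 107.9°; Δs = -5/2·(1 − cos(π·0.2586)) = -0.7805; s = 12.0000 − 0.7805 = 11.2195

11.2195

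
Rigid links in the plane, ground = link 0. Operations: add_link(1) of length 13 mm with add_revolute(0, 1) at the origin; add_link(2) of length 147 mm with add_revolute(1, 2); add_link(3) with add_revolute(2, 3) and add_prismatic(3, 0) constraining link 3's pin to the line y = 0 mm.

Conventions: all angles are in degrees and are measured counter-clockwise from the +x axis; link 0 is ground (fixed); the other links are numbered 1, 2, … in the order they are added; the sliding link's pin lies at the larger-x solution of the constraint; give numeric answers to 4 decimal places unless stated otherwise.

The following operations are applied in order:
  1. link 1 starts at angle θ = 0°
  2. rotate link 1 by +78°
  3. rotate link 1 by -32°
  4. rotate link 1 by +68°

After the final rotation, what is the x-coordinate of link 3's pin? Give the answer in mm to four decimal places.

geometry: r = 13 mm, L = 147 mm, e = 0 mm; θ starts at 0°
rotate link 1 by +78°: θ ← 0° +78° = 78°
rotate link 1 by -32°: θ ← 78° -32° = 46°
rotate link 1 by +68°: θ ← 46° +68° = 114°
crank pin P = (r cos θ, r sin θ) = (-5.287576, 11.876091)
h = r sin θ − e = 11.876091 − 0 = 11.876091
x = r cos θ + √(L² − h²) = -5.287576 + 146.519482 = 141.231905

141.2319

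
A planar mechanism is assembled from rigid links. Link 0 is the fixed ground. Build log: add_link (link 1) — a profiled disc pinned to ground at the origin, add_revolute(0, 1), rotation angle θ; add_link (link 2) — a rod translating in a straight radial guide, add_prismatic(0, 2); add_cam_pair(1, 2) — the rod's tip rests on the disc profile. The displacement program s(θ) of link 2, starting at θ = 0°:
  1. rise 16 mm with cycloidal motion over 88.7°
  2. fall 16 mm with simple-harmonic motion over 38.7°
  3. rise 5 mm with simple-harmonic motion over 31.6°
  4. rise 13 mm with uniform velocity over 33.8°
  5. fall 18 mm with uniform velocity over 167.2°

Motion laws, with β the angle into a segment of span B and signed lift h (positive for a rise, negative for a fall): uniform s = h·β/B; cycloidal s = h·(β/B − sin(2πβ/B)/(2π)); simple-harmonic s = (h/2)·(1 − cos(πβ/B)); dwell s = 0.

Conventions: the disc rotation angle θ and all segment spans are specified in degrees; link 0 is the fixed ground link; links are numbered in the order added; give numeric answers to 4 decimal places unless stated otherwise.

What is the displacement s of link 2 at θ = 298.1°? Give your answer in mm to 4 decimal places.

seg 1 [0°–88.7°] cycloidal, h=16: full span → s += 16 → s = 16.0000
seg 2 [88.7°–127.4°] simple-harmonic, h=-16: full span → s += -16 → s = 0.0000
seg 3 [127.4°–159°] simple-harmonic, h=5: full span → s += 5 → s = 5.0000
seg 4 [159°–192.8°] uniform, h=13: full span → s += 13 → s = 18.0000
seg 5 [192.8°–360°] uniform, h=-18: θ=298.1° here. β=105.3, B=167.2. -18·105.3/167.2 = -11.3361 → s = 6.6639

6.6639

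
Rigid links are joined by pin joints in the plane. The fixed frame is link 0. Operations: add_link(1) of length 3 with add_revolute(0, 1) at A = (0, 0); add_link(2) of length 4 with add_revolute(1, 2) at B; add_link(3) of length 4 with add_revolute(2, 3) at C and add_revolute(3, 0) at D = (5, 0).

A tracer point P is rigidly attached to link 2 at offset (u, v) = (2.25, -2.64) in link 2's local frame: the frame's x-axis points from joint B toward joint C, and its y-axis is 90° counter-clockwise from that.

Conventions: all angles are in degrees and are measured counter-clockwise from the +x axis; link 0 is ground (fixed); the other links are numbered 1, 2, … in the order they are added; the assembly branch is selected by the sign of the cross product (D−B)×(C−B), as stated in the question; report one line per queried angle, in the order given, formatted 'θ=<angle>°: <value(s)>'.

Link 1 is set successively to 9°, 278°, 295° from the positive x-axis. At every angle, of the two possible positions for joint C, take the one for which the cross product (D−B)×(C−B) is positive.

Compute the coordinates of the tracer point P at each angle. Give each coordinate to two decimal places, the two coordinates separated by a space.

A=(0,0), D=(5.00,0)
θ=9°: B = A + 3.00·(cos9°, sin9°) = (2.9631, 0.4693)
θ=9°: |BD| = 2.0903
θ=9°: circle(B,4.00) ∩ circle(D,4.00): a=1.0451, h=3.8610
θ=9°:   candidates: C₊=(4.8484,3.9971) cross=8.071; C₋=(3.1147,-3.5278) cross=-8.071
θ=9°:   branch + wants cross > 0 → take C=(4.8484,3.9971) (cross=8.071)
θ=9°: ex = (C−B)/|BC| = (0.4713,0.8820); ey = (-0.8820,0.4713)
θ=9°: P = B + 2.25·ex + -2.64·ey = (6.3519,1.2094)
θ=278°: B = A + 3.00·(cos278°, sin278°) = (0.4175, -2.9708)
θ=278°: |BD| = 5.4612
θ=278°: circle(B,4.00) ∩ circle(D,4.00): a=2.7306, h=2.9230
θ=278°:   candidates: C₊=(1.1187,0.9673) cross=15.963; C₋=(4.2988,-3.9381) cross=-15.963
θ=278°:   branch + wants cross > 0 → take C=(1.1187,0.9673) (cross=15.963)
θ=278°: ex = (C−B)/|BC| = (0.1753,0.9845); ey = (-0.9845,0.1753)
θ=278°: P = B + 2.25·ex + -2.64·ey = (3.4111,-1.2184)
θ=295°: B = A + 3.00·(cos295°, sin295°) = (1.2679, -2.7189)
θ=295°: |BD| = 4.6175
θ=295°: circle(B,4.00) ∩ circle(D,4.00): a=2.3088, h=3.2664
θ=295°:   candidates: C₊=(1.2106,1.2807) cross=15.083; C₋=(5.0573,-3.9996) cross=-15.083
θ=295°:   branch + wants cross > 0 → take C=(1.2106,1.2807) (cross=15.083)
θ=295°: ex = (C−B)/|BC| = (-0.0143,0.9999); ey = (-0.9999,-0.0143)
θ=295°: P = B + 2.25·ex + -2.64·ey = (3.8754,-0.4313)

θ=9°: 6.35 1.21
θ=278°: 3.41 -1.22
θ=295°: 3.88 -0.43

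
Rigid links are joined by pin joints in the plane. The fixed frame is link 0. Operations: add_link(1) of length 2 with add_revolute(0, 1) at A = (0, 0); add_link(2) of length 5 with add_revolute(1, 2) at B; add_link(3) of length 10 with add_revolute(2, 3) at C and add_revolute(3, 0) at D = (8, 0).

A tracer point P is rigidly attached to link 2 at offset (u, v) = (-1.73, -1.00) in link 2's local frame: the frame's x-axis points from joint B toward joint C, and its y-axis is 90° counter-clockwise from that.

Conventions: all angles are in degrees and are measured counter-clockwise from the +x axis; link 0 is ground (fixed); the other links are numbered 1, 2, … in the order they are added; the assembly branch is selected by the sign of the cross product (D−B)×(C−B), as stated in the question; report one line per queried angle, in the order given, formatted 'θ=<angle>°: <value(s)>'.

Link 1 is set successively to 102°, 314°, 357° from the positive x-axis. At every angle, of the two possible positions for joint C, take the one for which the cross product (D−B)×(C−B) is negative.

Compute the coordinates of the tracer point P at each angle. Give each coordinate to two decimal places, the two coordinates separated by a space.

A=(0,0), D=(8.00,0)
θ=102°: B = A + 2.00·(cos102°, sin102°) = (-0.4158, 1.9563)
θ=102°: |BD| = 8.6402
θ=102°: circle(B,5.00) ∩ circle(D,10.00): a=-0.0201, h=5.0000
θ=102°:   candidates: C₊=(0.6967,6.8310) cross=43.201; C₋=(-1.5675,-2.9093) cross=-43.201
θ=102°:   branch - wants cross < 0 → take C=(-1.5675,-2.9093) (cross=-43.201)
θ=102°: ex = (C−B)/|BC| = (-0.2303,-0.9731); ey = (0.9731,-0.2303)
θ=102°: P = B + -1.73·ex + -1.00·ey = (-0.9905,3.8701)
θ=314°: B = A + 2.00·(cos314°, sin314°) = (1.3893, -1.4387)
θ=314°: |BD| = 6.7654
θ=314°: circle(B,5.00) ∩ circle(D,10.00): a=-2.1602, h=4.5093
θ=314°:   candidates: C₊=(-1.6804,2.5081) cross=30.507; C₋=(0.2375,-6.3042) cross=-30.507
θ=314°:   branch - wants cross < 0 → take C=(0.2375,-6.3042) (cross=-30.507)
θ=314°: ex = (C−B)/|BC| = (-0.2304,-0.9731); ey = (0.9731,-0.2304)
θ=314°: P = B + -1.73·ex + -1.00·ey = (0.8148,0.4752)
θ=357°: B = A + 2.00·(cos357°, sin357°) = (1.9973, -0.1047)
θ=357°: |BD| = 6.0037
θ=357°: circle(B,5.00) ∩ circle(D,10.00): a=-3.2444, h=3.8045
θ=357°:   candidates: C₊=(-1.3129,3.6427) cross=22.841; C₋=(-1.1803,-3.9651) cross=-22.841
θ=357°:   branch - wants cross < 0 → take C=(-1.1803,-3.9651) (cross=-22.841)
θ=357°: ex = (C−B)/|BC| = (-0.6355,-0.7721); ey = (0.7721,-0.6355)
θ=357°: P = B + -1.73·ex + -1.00·ey = (2.3246,1.8666)

θ=102°: -0.99 3.87
θ=314°: 0.81 0.48
θ=357°: 2.32 1.87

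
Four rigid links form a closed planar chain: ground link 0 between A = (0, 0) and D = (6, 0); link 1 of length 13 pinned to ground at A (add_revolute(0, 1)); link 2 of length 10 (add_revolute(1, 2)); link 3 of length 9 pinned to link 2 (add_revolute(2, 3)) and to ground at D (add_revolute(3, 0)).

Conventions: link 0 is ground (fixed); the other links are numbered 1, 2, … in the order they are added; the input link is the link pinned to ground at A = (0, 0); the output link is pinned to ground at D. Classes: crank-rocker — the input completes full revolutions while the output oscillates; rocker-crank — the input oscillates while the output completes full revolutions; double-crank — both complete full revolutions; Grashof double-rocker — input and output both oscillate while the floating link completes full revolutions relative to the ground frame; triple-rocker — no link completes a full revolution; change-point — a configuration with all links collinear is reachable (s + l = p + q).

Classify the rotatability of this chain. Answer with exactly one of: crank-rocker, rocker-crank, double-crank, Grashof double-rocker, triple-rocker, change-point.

lengths: ground=6, input=13, coupler=10, output=9
sorted: s=6 (shortest), l=13 (longest), p+q=19
s + l = 19 vs p + q = 19
s + l = p + q → change-point (collinear configuration reachable)

change-point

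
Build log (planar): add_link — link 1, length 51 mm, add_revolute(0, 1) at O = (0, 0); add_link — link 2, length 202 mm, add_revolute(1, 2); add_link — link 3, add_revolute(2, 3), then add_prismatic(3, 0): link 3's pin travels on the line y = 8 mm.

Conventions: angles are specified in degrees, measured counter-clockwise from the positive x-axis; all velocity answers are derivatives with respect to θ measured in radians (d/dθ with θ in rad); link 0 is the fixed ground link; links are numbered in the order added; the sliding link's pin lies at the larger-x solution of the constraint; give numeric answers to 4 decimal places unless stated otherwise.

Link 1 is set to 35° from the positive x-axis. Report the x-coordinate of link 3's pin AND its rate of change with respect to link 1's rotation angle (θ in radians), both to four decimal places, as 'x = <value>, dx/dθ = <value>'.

geometry: r = 51 mm, L = 202 mm, e = 8 mm
crank pin P = (r cos θ, r sin θ) = (41.776754, 29.252398)
h = r sin θ − e = 29.252398 − 8 = 21.252398
x = r cos θ + √(L² − h²) = 41.776754 + 200.878908 = 242.655662
dx/dθ = −r sin θ − h·r cos θ/√(L² − h²) (θ in radians; h = 21.252398) = -33.672256

x = 242.6557, dx/dθ = -33.6723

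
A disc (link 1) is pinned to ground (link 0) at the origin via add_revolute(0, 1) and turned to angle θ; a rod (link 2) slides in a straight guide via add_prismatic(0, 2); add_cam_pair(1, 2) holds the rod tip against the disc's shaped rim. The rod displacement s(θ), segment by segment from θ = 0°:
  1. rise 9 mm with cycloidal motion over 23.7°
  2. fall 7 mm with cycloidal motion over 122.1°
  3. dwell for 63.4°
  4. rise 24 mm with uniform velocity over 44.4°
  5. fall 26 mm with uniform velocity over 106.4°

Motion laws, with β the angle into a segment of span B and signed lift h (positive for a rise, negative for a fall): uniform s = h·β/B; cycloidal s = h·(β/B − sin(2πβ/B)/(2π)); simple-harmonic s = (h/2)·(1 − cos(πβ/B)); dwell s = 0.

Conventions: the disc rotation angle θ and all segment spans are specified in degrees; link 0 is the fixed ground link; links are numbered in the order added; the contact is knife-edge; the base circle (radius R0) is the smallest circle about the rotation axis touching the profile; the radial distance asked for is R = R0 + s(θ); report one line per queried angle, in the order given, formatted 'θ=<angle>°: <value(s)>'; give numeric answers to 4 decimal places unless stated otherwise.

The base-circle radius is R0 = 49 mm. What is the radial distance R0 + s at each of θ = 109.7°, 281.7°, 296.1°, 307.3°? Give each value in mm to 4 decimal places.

segment 1 (0° to 23.7°, cycloidal, h = 9) is passed completely: s = 0.0000 + (9) = 9.0000
θ = 109.7° falls in segment 2 (23.7° to 145.8°, cycloidal, h = -7): β = 109.7 − 23.7 = 86°, B = 122.1°; Δs = -7·(0.7043 − sin(2π·0.7043)/(2π)) = -5.9989; s = 9.0000 − 5.9989 = 3.0011
segment 2 (23.7° to 145.8°, cycloidal, h = -7) is passed completely: s = 9.0000 + (-7) = 2.0000
segment 3 (145.8° to 209.2°, dwell): s unchanged at 2.0000
segment 4 (209.2° to 253.6°, uniform, h = 24) is passed completely: s = 2.0000 + (24) = 26.0000
θ = 281.7° falls in segment 5 (253.6° to 360°, uniform, h = -26): β = 281.7 − 253.6 = 28.1°, B = 106.4°; Δs = -26·28.1/106.4 = -6.8665; s = 26.0000 − 6.8665 = 19.1335
θ = 296.1° falls in segment 5 (253.6° to 360°, uniform, h = -26): β = 296.1 − 253.6 = 42.5°, B = 106.4°; Δs = -26·42.5/106.4 = -10.3853; s = 26.0000 − 10.3853 = 15.6147
θ = 307.3° falls in segment 5 (253.6° to 360°, uniform, h = -26): β = 307.3 − 253.6 = 53.7°, B = 106.4°; Δs = -26·53.7/106.4 = -13.1222; s = 26.0000 − 13.1222 = 12.8778
θ=109.7°: R = R0 + s = 49 + 3.0011 = 52.0011
θ=281.7°: R = R0 + s = 49 + 19.1335 = 68.1335
θ=296.1°: R = R0 + s = 49 + 15.6147 = 64.6147
θ=307.3°: R = R0 + s = 49 + 12.8778 = 61.8778

θ=109.7°: 52.0011
θ=281.7°: 68.1335
θ=296.1°: 64.6147
θ=307.3°: 61.8778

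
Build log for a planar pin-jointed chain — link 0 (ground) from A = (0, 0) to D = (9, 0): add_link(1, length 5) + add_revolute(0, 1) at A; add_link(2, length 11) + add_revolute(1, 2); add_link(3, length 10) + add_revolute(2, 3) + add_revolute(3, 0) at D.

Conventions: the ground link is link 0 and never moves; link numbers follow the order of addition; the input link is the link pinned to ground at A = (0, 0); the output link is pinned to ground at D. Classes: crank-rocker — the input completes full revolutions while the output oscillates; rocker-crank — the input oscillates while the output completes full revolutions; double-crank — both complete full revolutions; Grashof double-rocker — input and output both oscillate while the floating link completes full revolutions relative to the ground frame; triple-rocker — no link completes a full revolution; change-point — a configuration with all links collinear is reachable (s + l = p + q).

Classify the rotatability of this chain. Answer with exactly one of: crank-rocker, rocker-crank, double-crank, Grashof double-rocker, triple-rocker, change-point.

lengths: ground=9, input=5, coupler=11, output=10
sorted: s=5 (shortest), l=11 (longest), p+q=19
s + l = 16 vs p + q = 19
s + l < p + q (Grashof) with shortest = input link → crank-rocker

crank-rocker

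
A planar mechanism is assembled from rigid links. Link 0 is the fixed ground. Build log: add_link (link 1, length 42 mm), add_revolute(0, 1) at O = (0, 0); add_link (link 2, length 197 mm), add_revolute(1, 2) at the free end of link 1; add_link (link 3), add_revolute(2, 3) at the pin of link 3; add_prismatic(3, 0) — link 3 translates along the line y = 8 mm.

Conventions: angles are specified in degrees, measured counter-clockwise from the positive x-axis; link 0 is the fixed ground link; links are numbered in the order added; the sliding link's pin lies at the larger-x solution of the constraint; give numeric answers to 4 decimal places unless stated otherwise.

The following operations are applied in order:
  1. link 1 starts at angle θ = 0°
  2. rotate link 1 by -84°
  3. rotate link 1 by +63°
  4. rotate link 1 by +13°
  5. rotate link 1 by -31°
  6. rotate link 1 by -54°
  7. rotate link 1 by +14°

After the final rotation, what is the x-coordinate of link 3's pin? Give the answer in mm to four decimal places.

geometry: r = 42 mm, L = 197 mm, e = 8 mm; θ starts at 0°
rotate link 1 by -84°: θ ← 0° -84° = -84°
rotate link 1 by +63°: θ ← -84° +63° = -21°
rotate link 1 by +13°: θ ← -21° +13° = -8°
rotate link 1 by -31°: θ ← -8° -31° = -39°
rotate link 1 by -54°: θ ← -39° -54° = -93°
rotate link 1 by +14°: θ ← -93° +14° = -79°
crank pin P = (r cos θ, r sin θ) = (8.013978, -41.228342)
h = r sin θ − e = -41.228342 − 8 = -49.228342
x = r cos θ + √(L² − h²) = 8.013978 + 190.750021 = 198.763998

198.7640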